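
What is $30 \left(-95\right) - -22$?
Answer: $-2828$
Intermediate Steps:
$30 \left(-95\right) - -22 = -2850 + \left(-35 + 57\right) = -2850 + 22 = -2828$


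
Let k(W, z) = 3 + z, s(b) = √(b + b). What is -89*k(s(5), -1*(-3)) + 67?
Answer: -467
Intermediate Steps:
s(b) = √2*√b (s(b) = √(2*b) = √2*√b)
-89*k(s(5), -1*(-3)) + 67 = -89*(3 - 1*(-3)) + 67 = -89*(3 + 3) + 67 = -89*6 + 67 = -534 + 67 = -467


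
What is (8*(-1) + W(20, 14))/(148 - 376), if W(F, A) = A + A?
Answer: -5/57 ≈ -0.087719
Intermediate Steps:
W(F, A) = 2*A
(8*(-1) + W(20, 14))/(148 - 376) = (8*(-1) + 2*14)/(148 - 376) = (-8 + 28)/(-228) = 20*(-1/228) = -5/57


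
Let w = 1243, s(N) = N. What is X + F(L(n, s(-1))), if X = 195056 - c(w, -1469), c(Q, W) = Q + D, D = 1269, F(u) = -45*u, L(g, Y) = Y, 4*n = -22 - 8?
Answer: 192589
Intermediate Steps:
n = -15/2 (n = (-22 - 8)/4 = (¼)*(-30) = -15/2 ≈ -7.5000)
c(Q, W) = 1269 + Q (c(Q, W) = Q + 1269 = 1269 + Q)
X = 192544 (X = 195056 - (1269 + 1243) = 195056 - 1*2512 = 195056 - 2512 = 192544)
X + F(L(n, s(-1))) = 192544 - 45*(-1) = 192544 + 45 = 192589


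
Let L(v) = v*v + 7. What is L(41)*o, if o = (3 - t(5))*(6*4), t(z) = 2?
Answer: 40512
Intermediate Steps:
L(v) = 7 + v² (L(v) = v² + 7 = 7 + v²)
o = 24 (o = (3 - 1*2)*(6*4) = (3 - 2)*24 = 1*24 = 24)
L(41)*o = (7 + 41²)*24 = (7 + 1681)*24 = 1688*24 = 40512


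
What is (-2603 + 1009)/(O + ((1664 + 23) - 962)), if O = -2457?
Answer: 797/866 ≈ 0.92032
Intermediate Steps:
(-2603 + 1009)/(O + ((1664 + 23) - 962)) = (-2603 + 1009)/(-2457 + ((1664 + 23) - 962)) = -1594/(-2457 + (1687 - 962)) = -1594/(-2457 + 725) = -1594/(-1732) = -1594*(-1/1732) = 797/866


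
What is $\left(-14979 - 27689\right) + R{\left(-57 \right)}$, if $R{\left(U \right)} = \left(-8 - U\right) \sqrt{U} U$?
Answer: $-42668 - 2793 i \sqrt{57} \approx -42668.0 - 21087.0 i$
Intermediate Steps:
$R{\left(U \right)} = U^{\frac{3}{2}} \left(-8 - U\right)$ ($R{\left(U \right)} = \sqrt{U} \left(-8 - U\right) U = U^{\frac{3}{2}} \left(-8 - U\right)$)
$\left(-14979 - 27689\right) + R{\left(-57 \right)} = \left(-14979 - 27689\right) + \left(-57\right)^{\frac{3}{2}} \left(-8 - -57\right) = -42668 + - 57 i \sqrt{57} \left(-8 + 57\right) = -42668 + - 57 i \sqrt{57} \cdot 49 = -42668 - 2793 i \sqrt{57}$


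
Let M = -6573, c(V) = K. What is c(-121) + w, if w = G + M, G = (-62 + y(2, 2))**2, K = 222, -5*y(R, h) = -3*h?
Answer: -66359/25 ≈ -2654.4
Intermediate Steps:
y(R, h) = 3*h/5 (y(R, h) = -(-3)*h/5 = 3*h/5)
c(V) = 222
G = 92416/25 (G = (-62 + (3/5)*2)**2 = (-62 + 6/5)**2 = (-304/5)**2 = 92416/25 ≈ 3696.6)
w = -71909/25 (w = 92416/25 - 6573 = -71909/25 ≈ -2876.4)
c(-121) + w = 222 - 71909/25 = -66359/25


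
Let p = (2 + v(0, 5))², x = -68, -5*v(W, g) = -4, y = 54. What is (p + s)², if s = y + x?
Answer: 23716/625 ≈ 37.946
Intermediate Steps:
v(W, g) = ⅘ (v(W, g) = -⅕*(-4) = ⅘)
p = 196/25 (p = (2 + ⅘)² = (14/5)² = 196/25 ≈ 7.8400)
s = -14 (s = 54 - 68 = -14)
(p + s)² = (196/25 - 14)² = (-154/25)² = 23716/625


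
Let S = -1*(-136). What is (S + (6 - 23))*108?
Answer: 12852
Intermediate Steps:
S = 136
(S + (6 - 23))*108 = (136 + (6 - 23))*108 = (136 - 17)*108 = 119*108 = 12852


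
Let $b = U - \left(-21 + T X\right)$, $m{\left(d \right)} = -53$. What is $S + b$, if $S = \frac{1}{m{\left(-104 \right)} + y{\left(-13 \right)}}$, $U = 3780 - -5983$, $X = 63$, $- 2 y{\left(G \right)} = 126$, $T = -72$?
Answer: $\frac{1661119}{116} \approx 14320.0$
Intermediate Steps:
$y{\left(G \right)} = -63$ ($y{\left(G \right)} = \left(- \frac{1}{2}\right) 126 = -63$)
$U = 9763$ ($U = 3780 + 5983 = 9763$)
$S = - \frac{1}{116}$ ($S = \frac{1}{-53 - 63} = \frac{1}{-116} = - \frac{1}{116} \approx -0.0086207$)
$b = 14320$ ($b = 9763 - \left(-21 - 4536\right) = 9763 - -4557 = 9763 + 4557 = 14320$)
$S + b = - \frac{1}{116} + 14320 = \frac{1661119}{116}$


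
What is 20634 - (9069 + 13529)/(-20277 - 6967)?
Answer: 281087647/13622 ≈ 20635.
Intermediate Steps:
20634 - (9069 + 13529)/(-20277 - 6967) = 20634 - 22598/(-27244) = 20634 - 22598*(-1)/27244 = 20634 - 1*(-11299/13622) = 20634 + 11299/13622 = 281087647/13622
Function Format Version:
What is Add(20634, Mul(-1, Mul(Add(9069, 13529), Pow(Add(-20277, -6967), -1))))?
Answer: Rational(281087647, 13622) ≈ 20635.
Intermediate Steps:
Add(20634, Mul(-1, Mul(Add(9069, 13529), Pow(Add(-20277, -6967), -1)))) = Add(20634, Mul(-1, Mul(22598, Pow(-27244, -1)))) = Add(20634, Mul(-1, Mul(22598, Rational(-1, 27244)))) = Add(20634, Mul(-1, Rational(-11299, 13622))) = Add(20634, Rational(11299, 13622)) = Rational(281087647, 13622)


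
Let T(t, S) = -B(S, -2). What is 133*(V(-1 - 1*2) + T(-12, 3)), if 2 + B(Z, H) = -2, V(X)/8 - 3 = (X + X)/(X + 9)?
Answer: 2660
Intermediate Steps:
V(X) = 24 + 16*X/(9 + X) (V(X) = 24 + 8*((X + X)/(X + 9)) = 24 + 8*((2*X)/(9 + X)) = 24 + 8*(2*X/(9 + X)) = 24 + 16*X/(9 + X))
B(Z, H) = -4 (B(Z, H) = -2 - 2 = -4)
T(t, S) = 4 (T(t, S) = -1*(-4) = 4)
133*(V(-1 - 1*2) + T(-12, 3)) = 133*(8*(27 + 5*(-1 - 1*2))/(9 + (-1 - 1*2)) + 4) = 133*(8*(27 + 5*(-1 - 2))/(9 + (-1 - 2)) + 4) = 133*(8*(27 + 5*(-3))/(9 - 3) + 4) = 133*(8*(27 - 15)/6 + 4) = 133*(8*(⅙)*12 + 4) = 133*(16 + 4) = 133*20 = 2660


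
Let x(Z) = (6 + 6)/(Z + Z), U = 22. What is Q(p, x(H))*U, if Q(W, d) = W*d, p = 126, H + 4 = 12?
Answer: 2079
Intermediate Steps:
H = 8 (H = -4 + 12 = 8)
x(Z) = 6/Z (x(Z) = 12/((2*Z)) = 12*(1/(2*Z)) = 6/Z)
Q(p, x(H))*U = (126*(6/8))*22 = (126*(6*(1/8)))*22 = (126*(3/4))*22 = (189/2)*22 = 2079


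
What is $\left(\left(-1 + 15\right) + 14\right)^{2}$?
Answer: $784$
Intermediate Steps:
$\left(\left(-1 + 15\right) + 14\right)^{2} = \left(14 + 14\right)^{2} = 28^{2} = 784$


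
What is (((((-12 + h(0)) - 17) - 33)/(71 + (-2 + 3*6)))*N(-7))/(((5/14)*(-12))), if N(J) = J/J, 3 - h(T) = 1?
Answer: 14/87 ≈ 0.16092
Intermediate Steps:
h(T) = 2 (h(T) = 3 - 1*1 = 3 - 1 = 2)
N(J) = 1
(((((-12 + h(0)) - 17) - 33)/(71 + (-2 + 3*6)))*N(-7))/(((5/14)*(-12))) = (((((-12 + 2) - 17) - 33)/(71 + (-2 + 3*6)))*1)/(((5/14)*(-12))) = ((((-10 - 17) - 33)/(71 + (-2 + 18)))*1)/(((5*(1/14))*(-12))) = (((-27 - 33)/(71 + 16))*1)/(((5/14)*(-12))) = (-60/87*1)/(-30/7) = (-60*1/87*1)*(-7/30) = -20/29*1*(-7/30) = -20/29*(-7/30) = 14/87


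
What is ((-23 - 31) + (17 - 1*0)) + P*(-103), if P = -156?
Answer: 16031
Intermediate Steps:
((-23 - 31) + (17 - 1*0)) + P*(-103) = ((-23 - 31) + (17 - 1*0)) - 156*(-103) = (-54 + (17 + 0)) + 16068 = (-54 + 17) + 16068 = -37 + 16068 = 16031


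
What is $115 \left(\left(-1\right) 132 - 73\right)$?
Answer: $-23575$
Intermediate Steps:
$115 \left(\left(-1\right) 132 - 73\right) = 115 \left(-132 - 73\right) = 115 \left(-205\right) = -23575$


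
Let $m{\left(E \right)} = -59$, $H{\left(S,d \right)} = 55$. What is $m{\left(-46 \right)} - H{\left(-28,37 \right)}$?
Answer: $-114$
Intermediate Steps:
$m{\left(-46 \right)} - H{\left(-28,37 \right)} = -59 - 55 = -114$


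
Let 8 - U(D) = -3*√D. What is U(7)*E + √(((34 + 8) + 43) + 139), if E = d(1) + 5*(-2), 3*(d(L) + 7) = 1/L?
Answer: -400/3 - 50*√7 + 4*√14 ≈ -250.65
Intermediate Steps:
d(L) = -7 + 1/(3*L)
U(D) = 8 + 3*√D (U(D) = 8 - (-3)*√D = 8 + 3*√D)
E = -50/3 (E = (-7 + (⅓)/1) + 5*(-2) = (-7 + (⅓)*1) - 10 = (-7 + ⅓) - 10 = -20/3 - 10 = -50/3 ≈ -16.667)
U(7)*E + √(((34 + 8) + 43) + 139) = (8 + 3*√7)*(-50/3) + √(((34 + 8) + 43) + 139) = (-400/3 - 50*√7) + √((42 + 43) + 139) = (-400/3 - 50*√7) + √(85 + 139) = (-400/3 - 50*√7) + √224 = (-400/3 - 50*√7) + 4*√14 = -400/3 - 50*√7 + 4*√14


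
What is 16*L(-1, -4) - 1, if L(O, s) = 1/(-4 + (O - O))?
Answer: -5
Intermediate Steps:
L(O, s) = -¼ (L(O, s) = 1/(-4 + 0) = 1/(-4) = -¼)
16*L(-1, -4) - 1 = 16*(-¼) - 1 = -4 - 1 = -5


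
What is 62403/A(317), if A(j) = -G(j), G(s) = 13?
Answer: -62403/13 ≈ -4800.2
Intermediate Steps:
A(j) = -13 (A(j) = -1*13 = -13)
62403/A(317) = 62403/(-13) = 62403*(-1/13) = -62403/13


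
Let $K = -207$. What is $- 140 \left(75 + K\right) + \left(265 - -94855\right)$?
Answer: $113600$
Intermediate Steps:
$- 140 \left(75 + K\right) + \left(265 - -94855\right) = - 140 \left(75 - 207\right) + \left(265 - -94855\right) = \left(-140\right) \left(-132\right) + \left(265 + 94855\right) = 18480 + 95120 = 113600$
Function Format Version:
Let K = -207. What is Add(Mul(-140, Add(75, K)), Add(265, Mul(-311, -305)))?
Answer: 113600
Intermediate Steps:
Add(Mul(-140, Add(75, K)), Add(265, Mul(-311, -305))) = Add(Mul(-140, Add(75, -207)), Add(265, Mul(-311, -305))) = Add(Mul(-140, -132), Add(265, 94855)) = Add(18480, 95120) = 113600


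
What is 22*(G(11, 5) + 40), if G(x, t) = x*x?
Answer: 3542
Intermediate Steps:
G(x, t) = x²
22*(G(11, 5) + 40) = 22*(11² + 40) = 22*(121 + 40) = 22*161 = 3542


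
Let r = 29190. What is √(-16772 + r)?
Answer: √12418 ≈ 111.44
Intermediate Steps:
√(-16772 + r) = √(-16772 + 29190) = √12418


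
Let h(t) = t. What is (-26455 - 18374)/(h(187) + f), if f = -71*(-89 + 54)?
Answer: -44829/2672 ≈ -16.777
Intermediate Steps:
f = 2485 (f = -71*(-35) = 2485)
(-26455 - 18374)/(h(187) + f) = (-26455 - 18374)/(187 + 2485) = -44829/2672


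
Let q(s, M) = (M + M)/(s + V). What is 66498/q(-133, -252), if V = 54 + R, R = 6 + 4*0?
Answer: 809059/84 ≈ 9631.7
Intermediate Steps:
R = 6 (R = 6 + 0 = 6)
V = 60 (V = 54 + 6 = 60)
q(s, M) = 2*M/(60 + s) (q(s, M) = (M + M)/(s + 60) = (2*M)/(60 + s) = 2*M/(60 + s))
66498/q(-133, -252) = 66498/((2*(-252)/(60 - 133))) = 66498/((2*(-252)/(-73))) = 66498/((2*(-252)*(-1/73))) = 66498/(504/73) = 66498*(73/504) = 809059/84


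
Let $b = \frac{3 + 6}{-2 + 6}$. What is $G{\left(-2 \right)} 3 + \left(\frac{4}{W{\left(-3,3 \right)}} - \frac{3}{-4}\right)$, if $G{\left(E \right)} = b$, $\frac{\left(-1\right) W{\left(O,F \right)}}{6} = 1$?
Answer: $\frac{41}{6} \approx 6.8333$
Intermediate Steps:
$W{\left(O,F \right)} = -6$ ($W{\left(O,F \right)} = \left(-6\right) 1 = -6$)
$b = \frac{9}{4} \approx 2.25$
$G{\left(E \right)} = \frac{9}{4}$
$G{\left(-2 \right)} 3 + \left(\frac{4}{W{\left(-3,3 \right)}} - \frac{3}{-4}\right) = \frac{9}{4} \cdot 3 + \left(\frac{4}{-6} - \frac{3}{-4}\right) = \frac{27}{4} + \left(4 \left(- \frac{1}{6}\right) - - \frac{3}{4}\right) = \frac{27}{4} + \left(- \frac{2}{3} + \frac{3}{4}\right) = \frac{27}{4} + \frac{1}{12} = \frac{41}{6}$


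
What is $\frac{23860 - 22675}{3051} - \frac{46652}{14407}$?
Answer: $- \frac{41754319}{14651919} \approx -2.8498$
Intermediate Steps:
$\frac{23860 - 22675}{3051} - \frac{46652}{14407} = 1185 \cdot \frac{1}{3051} - \frac{46652}{14407} = \frac{395}{1017} - \frac{46652}{14407} = - \frac{41754319}{14651919}$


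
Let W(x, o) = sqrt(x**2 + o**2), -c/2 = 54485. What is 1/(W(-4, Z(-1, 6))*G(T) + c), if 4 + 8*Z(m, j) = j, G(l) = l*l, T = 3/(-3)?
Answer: -1743520/189991374143 - 4*sqrt(257)/189991374143 ≈ -9.1772e-6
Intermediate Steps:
T = -1 (T = 3*(-1/3) = -1)
G(l) = l**2
Z(m, j) = -1/2 + j/8
c = -108970 (c = -2*54485 = -108970)
W(x, o) = sqrt(o**2 + x**2)
1/(W(-4, Z(-1, 6))*G(T) + c) = 1/(sqrt((-1/2 + (1/8)*6)**2 + (-4)**2)*(-1)**2 - 108970) = 1/(sqrt((-1/2 + 3/4)**2 + 16)*1 - 108970) = 1/(sqrt((1/4)**2 + 16)*1 - 108970) = 1/(sqrt(1/16 + 16)*1 - 108970) = 1/(sqrt(257/16)*1 - 108970) = 1/((sqrt(257)/4)*1 - 108970) = 1/(sqrt(257)/4 - 108970) = 1/(-108970 + sqrt(257)/4)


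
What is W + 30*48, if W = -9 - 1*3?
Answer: 1428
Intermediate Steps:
W = -12 (W = -9 - 3 = -12)
W + 30*48 = -12 + 30*48 = -12 + 1440 = 1428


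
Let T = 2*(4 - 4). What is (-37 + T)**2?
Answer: 1369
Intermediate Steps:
T = 0 (T = 2*0 = 0)
(-37 + T)**2 = (-37 + 0)**2 = (-37)**2 = 1369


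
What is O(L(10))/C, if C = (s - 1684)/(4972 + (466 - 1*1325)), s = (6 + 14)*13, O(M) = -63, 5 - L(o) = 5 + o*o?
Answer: 259119/1424 ≈ 181.97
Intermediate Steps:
L(o) = -o² (L(o) = 5 - (5 + o*o) = 5 - (5 + o²) = 5 + (-5 - o²) = -o²)
s = 260 (s = 20*13 = 260)
C = -1424/4113 (C = (260 - 1684)/(4972 + (466 - 1*1325)) = -1424/(4972 + (466 - 1325)) = -1424/(4972 - 859) = -1424/4113 ≈ -0.34622)
O(L(10))/C = -63/(-1424/4113) = -63*(-4113/1424) = 259119/1424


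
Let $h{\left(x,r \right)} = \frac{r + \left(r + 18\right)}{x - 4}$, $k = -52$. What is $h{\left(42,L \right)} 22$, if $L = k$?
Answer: $- \frac{946}{19} \approx -49.789$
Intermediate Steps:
$L = -52$
$h{\left(x,r \right)} = \frac{18 + 2 r}{-4 + x}$ ($h{\left(x,r \right)} = \frac{r + \left(18 + r\right)}{-4 + x} = \frac{18 + 2 r}{-4 + x}$)
$h{\left(42,L \right)} 22 = \frac{2 \left(9 - 52\right)}{-4 + 42} \cdot 22 = 2 \cdot \frac{1}{38} \left(-43\right) 22 = \left(- \frac{43}{19}\right) 22 = - \frac{946}{19}$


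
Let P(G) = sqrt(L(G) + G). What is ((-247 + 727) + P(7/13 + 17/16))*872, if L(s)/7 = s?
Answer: 418560 + 1308*sqrt(962)/13 ≈ 4.2168e+5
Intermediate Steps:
L(s) = 7*s
P(G) = 2*sqrt(2)*sqrt(G) (P(G) = sqrt(7*G + G) = sqrt(8*G) = 2*sqrt(2)*sqrt(G))
((-247 + 727) + P(7/13 + 17/16))*872 = ((-247 + 727) + 2*sqrt(2)*sqrt(7/13 + 17/16))*872 = (480 + 2*sqrt(2)*sqrt(7*(1/13) + 17*(1/16)))*872 = (480 + 2*sqrt(2)*sqrt(7/13 + 17/16))*872 = (480 + 2*sqrt(2)*sqrt(333/208))*872 = (480 + 2*sqrt(2)*(3*sqrt(481)/52))*872 = (480 + 3*sqrt(962)/26)*872 = 418560 + 1308*sqrt(962)/13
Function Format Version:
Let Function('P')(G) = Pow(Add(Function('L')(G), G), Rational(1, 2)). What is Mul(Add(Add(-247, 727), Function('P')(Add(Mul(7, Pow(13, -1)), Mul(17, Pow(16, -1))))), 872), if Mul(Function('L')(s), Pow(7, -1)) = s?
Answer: Add(418560, Mul(Rational(1308, 13), Pow(962, Rational(1, 2)))) ≈ 4.2168e+5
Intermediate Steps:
Function('L')(s) = Mul(7, s)
Function('P')(G) = Mul(2, Pow(2, Rational(1, 2)), Pow(G, Rational(1, 2))) (Function('P')(G) = Pow(Add(Mul(7, G), G), Rational(1, 2)) = Pow(Mul(8, G), Rational(1, 2)) = Mul(2, Pow(2, Rational(1, 2)), Pow(G, Rational(1, 2))))
Mul(Add(Add(-247, 727), Function('P')(Add(Mul(7, Pow(13, -1)), Mul(17, Pow(16, -1))))), 872) = Mul(Add(Add(-247, 727), Mul(2, Pow(2, Rational(1, 2)), Pow(Add(Mul(7, Pow(13, -1)), Mul(17, Pow(16, -1))), Rational(1, 2)))), 872) = Mul(Add(480, Mul(2, Pow(2, Rational(1, 2)), Pow(Add(Mul(7, Rational(1, 13)), Mul(17, Rational(1, 16))), Rational(1, 2)))), 872) = Mul(Add(480, Mul(2, Pow(2, Rational(1, 2)), Pow(Add(Rational(7, 13), Rational(17, 16)), Rational(1, 2)))), 872) = Mul(Add(480, Mul(2, Pow(2, Rational(1, 2)), Pow(Rational(333, 208), Rational(1, 2)))), 872) = Mul(Add(480, Mul(2, Pow(2, Rational(1, 2)), Mul(Rational(3, 52), Pow(481, Rational(1, 2))))), 872) = Mul(Add(480, Mul(Rational(3, 26), Pow(962, Rational(1, 2)))), 872) = Add(418560, Mul(Rational(1308, 13), Pow(962, Rational(1, 2))))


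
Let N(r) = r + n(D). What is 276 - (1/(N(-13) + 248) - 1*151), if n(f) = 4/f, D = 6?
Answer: 301886/707 ≈ 427.00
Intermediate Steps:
N(r) = 2/3 + r (N(r) = r + 4/6 = r + 4*(1/6) = r + 2/3 = 2/3 + r)
276 - (1/(N(-13) + 248) - 1*151) = 276 - (1/((2/3 - 13) + 248) - 1*151) = 276 - (1/(-37/3 + 248) - 151) = 276 - (1/(707/3) - 151) = 276 - (3/707 - 151) = 276 - 1*(-106754/707) = 276 + 106754/707 = 301886/707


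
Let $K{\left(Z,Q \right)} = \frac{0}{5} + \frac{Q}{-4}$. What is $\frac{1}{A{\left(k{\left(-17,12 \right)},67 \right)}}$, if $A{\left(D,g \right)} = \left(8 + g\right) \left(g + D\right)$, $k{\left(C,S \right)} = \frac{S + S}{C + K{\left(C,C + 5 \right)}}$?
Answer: $\frac{7}{34275} \approx 0.00020423$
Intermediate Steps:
$K{\left(Z,Q \right)} = - \frac{Q}{4}$ ($K{\left(Z,Q \right)} = 0 \cdot \frac{1}{5} + Q \left(- \frac{1}{4}\right) = 0 - \frac{Q}{4} = - \frac{Q}{4}$)
$k{\left(C,S \right)} = \frac{2 S}{- \frac{5}{4} + \frac{3 C}{4}}$ ($k{\left(C,S \right)} = \frac{S + S}{C - \frac{C + 5}{4}} = \frac{2 S}{C - \frac{5 + C}{4}} = \frac{2 S}{C - \left(\frac{5}{4} + \frac{C}{4}\right)} = \frac{2 S}{- \frac{5}{4} + \frac{3 C}{4}}$)
$A{\left(D,g \right)} = \left(8 + g\right) \left(D + g\right)$
$\frac{1}{A{\left(k{\left(-17,12 \right)},67 \right)}} = \frac{1}{67^{2} + 8 \cdot 8 \cdot 12 \frac{1}{-5 + 3 \left(-17\right)} + 8 \cdot 67 + 8 \cdot 12 \frac{1}{-5 + 3 \left(-17\right)} 67} = \frac{1}{4489 + 8 \cdot 8 \cdot 12 \frac{1}{-5 - 51} + 536 + 8 \cdot 12 \frac{1}{-5 - 51} \cdot 67} = \frac{1}{4489 + 8 \cdot 8 \cdot 12 \frac{1}{-56} + 536 + 8 \cdot 12 \frac{1}{-56} \cdot 67} = \frac{1}{4489 + 8 \cdot 8 \cdot 12 \left(- \frac{1}{56}\right) + 536 + 8 \cdot 12 \left(- \frac{1}{56}\right) 67} = \frac{1}{4489 + 8 \left(- \frac{12}{7}\right) + 536 - \frac{804}{7}} = \frac{1}{4489 - \frac{96}{7} + 536 - \frac{804}{7}} = \frac{1}{\frac{34275}{7}} = \frac{7}{34275}$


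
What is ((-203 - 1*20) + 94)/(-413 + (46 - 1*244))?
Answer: 129/611 ≈ 0.21113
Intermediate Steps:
((-203 - 1*20) + 94)/(-413 + (46 - 1*244)) = ((-203 - 20) + 94)/(-413 + (46 - 244)) = (-223 + 94)/(-413 - 198) = -129/(-611) = -129*(-1/611) = 129/611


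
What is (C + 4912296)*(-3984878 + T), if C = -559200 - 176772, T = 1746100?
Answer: -9349862292072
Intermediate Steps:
C = -735972
(C + 4912296)*(-3984878 + T) = (-735972 + 4912296)*(-3984878 + 1746100) = 4176324*(-2238778) = -9349862292072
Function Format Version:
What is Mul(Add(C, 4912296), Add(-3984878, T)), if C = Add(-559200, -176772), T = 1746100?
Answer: -9349862292072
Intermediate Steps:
C = -735972
Mul(Add(C, 4912296), Add(-3984878, T)) = Mul(Add(-735972, 4912296), Add(-3984878, 1746100)) = Mul(4176324, -2238778) = -9349862292072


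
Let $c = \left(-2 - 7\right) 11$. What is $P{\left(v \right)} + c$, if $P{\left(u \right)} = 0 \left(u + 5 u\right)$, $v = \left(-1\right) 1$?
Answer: $-99$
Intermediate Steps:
$v = -1$
$c = -99$ ($c = \left(-9\right) 11 = -99$)
$P{\left(u \right)} = 0$ ($P{\left(u \right)} = 0 \cdot 6 u = 0$)
$P{\left(v \right)} + c = 0 - 99 = -99$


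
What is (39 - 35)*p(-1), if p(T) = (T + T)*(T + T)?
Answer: 16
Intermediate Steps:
p(T) = 4*T² (p(T) = (2*T)*(2*T) = 4*T²)
(39 - 35)*p(-1) = (39 - 35)*(4*(-1)²) = 4*(4*1) = 4*4 = 16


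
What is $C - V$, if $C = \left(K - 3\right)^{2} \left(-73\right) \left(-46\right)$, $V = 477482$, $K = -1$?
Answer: $-423754$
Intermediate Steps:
$C = 53728$ ($C = \left(-1 - 3\right)^{2} \left(-73\right) \left(-46\right) = \left(-4\right)^{2} \left(-73\right) \left(-46\right) = 16 \left(-73\right) \left(-46\right) = \left(-1168\right) \left(-46\right) = 53728$)
$C - V = 53728 - 477482 = -423754$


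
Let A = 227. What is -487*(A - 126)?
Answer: -49187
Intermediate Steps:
-487*(A - 126) = -487*(227 - 126) = -487*101 = -49187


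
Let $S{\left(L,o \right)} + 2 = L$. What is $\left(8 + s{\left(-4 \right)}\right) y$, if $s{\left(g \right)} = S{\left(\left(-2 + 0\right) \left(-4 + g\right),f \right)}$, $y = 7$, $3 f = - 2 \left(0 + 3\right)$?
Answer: $154$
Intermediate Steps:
$f = -2$ ($f = \frac{\left(-2\right) \left(0 + 3\right)}{3} = \frac{\left(-2\right) 3}{3} = \frac{1}{3} \left(-6\right) = -2$)
$S{\left(L,o \right)} = -2 + L$
$s{\left(g \right)} = 6 - 2 g$ ($s{\left(g \right)} = -2 + \left(-2 + 0\right) \left(-4 + g\right) = -2 - 2 \left(-4 + g\right) = -2 - \left(-8 + 2 g\right) = 6 - 2 g$)
$\left(8 + s{\left(-4 \right)}\right) y = \left(8 + \left(6 - -8\right)\right) 7 = \left(8 + \left(6 + 8\right)\right) 7 = \left(8 + 14\right) 7 = 22 \cdot 7 = 154$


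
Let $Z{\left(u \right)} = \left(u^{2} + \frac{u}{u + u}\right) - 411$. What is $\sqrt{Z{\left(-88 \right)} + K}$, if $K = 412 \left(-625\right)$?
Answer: $\frac{i \sqrt{1000666}}{2} \approx 500.17 i$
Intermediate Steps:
$K = -257500$
$Z{\left(u \right)} = - \frac{821}{2} + u^{2}$ ($Z{\left(u \right)} = \left(u^{2} + \frac{u}{2 u}\right) - 411 = \left(u^{2} + \frac{1}{2 u} u\right) - 411 = \left(u^{2} + \frac{1}{2}\right) - 411 = \left(\frac{1}{2} + u^{2}\right) - 411 = - \frac{821}{2} + u^{2}$)
$\sqrt{Z{\left(-88 \right)} + K} = \sqrt{\left(- \frac{821}{2} + \left(-88\right)^{2}\right) - 257500} = \sqrt{\left(- \frac{821}{2} + 7744\right) - 257500} = \sqrt{\frac{14667}{2} - 257500} = \sqrt{- \frac{500333}{2}} = \frac{i \sqrt{1000666}}{2}$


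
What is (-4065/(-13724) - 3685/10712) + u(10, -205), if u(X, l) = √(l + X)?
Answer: -1757165/36752872 + I*√195 ≈ -0.04781 + 13.964*I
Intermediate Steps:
u(X, l) = √(X + l)
(-4065/(-13724) - 3685/10712) + u(10, -205) = (-4065/(-13724) - 3685/10712) + √(10 - 205) = (-4065*(-1/13724) - 3685*1/10712) + √(-195) = (4065/13724 - 3685/10712) + I*√195 = -1757165/36752872 + I*√195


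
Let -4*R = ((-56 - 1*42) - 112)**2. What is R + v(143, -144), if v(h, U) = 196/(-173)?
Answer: -1907521/173 ≈ -11026.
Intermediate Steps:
v(h, U) = -196/173 (v(h, U) = 196*(-1/173) = -196/173)
R = -11025 (R = -((-56 - 1*42) - 112)**2/4 = -((-56 - 42) - 112)**2/4 = -(-98 - 112)**2/4 = -1/4*(-210)**2 = -1/4*44100 = -11025)
R + v(143, -144) = -11025 - 196/173 = -1907521/173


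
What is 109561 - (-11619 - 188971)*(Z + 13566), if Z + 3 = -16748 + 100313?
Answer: 19483015081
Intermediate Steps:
Z = 83562 (Z = -3 + (-16748 + 100313) = -3 + 83565 = 83562)
109561 - (-11619 - 188971)*(Z + 13566) = 109561 - (-11619 - 188971)*(83562 + 13566) = 109561 - (-200590)*97128 = 109561 - 1*(-19482905520) = 109561 + 19482905520 = 19483015081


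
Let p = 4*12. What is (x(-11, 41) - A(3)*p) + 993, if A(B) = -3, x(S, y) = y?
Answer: 1178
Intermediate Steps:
p = 48
(x(-11, 41) - A(3)*p) + 993 = (41 - (-3)*48) + 993 = (41 - 1*(-144)) + 993 = (41 + 144) + 993 = 185 + 993 = 1178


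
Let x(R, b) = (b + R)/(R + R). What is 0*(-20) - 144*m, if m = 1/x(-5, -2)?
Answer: -1440/7 ≈ -205.71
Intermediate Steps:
x(R, b) = (R + b)/(2*R) (x(R, b) = (R + b)/((2*R)) = (R + b)*(1/(2*R)) = (R + b)/(2*R))
m = 10/7 (m = 1/((½)*(-5 - 2)/(-5)) = 1/((½)*(-⅕)*(-7)) = 1/(7/10) = 10/7 ≈ 1.4286)
0*(-20) - 144*m = 0*(-20) - 144*10/7 = 0 - 1440/7 = -1440/7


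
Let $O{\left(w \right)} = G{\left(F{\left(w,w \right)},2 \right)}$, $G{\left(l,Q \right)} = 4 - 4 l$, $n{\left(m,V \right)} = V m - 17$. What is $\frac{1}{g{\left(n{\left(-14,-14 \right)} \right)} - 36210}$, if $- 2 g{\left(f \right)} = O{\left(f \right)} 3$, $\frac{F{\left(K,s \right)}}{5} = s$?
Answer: $- \frac{1}{30846} \approx -3.2419 \cdot 10^{-5}$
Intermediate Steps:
$n{\left(m,V \right)} = -17 + V m$
$F{\left(K,s \right)} = 5 s$
$O{\left(w \right)} = 4 - 20 w$ ($O{\left(w \right)} = 4 - 4 \cdot 5 w = 4 - 20 w$)
$g{\left(f \right)} = -6 + 30 f$ ($g{\left(f \right)} = - \frac{\left(4 - 20 f\right) 3}{2} = - \frac{12 - 60 f}{2} = -6 + 30 f$)
$\frac{1}{g{\left(n{\left(-14,-14 \right)} \right)} - 36210} = \frac{1}{\left(-6 + 30 \left(-17 - -196\right)\right) - 36210} = \frac{1}{\left(-6 + 30 \left(-17 + 196\right)\right) - 36210} = \frac{1}{\left(-6 + 30 \cdot 179\right) - 36210} = \frac{1}{\left(-6 + 5370\right) - 36210} = \frac{1}{5364 - 36210} = \frac{1}{-30846} = - \frac{1}{30846}$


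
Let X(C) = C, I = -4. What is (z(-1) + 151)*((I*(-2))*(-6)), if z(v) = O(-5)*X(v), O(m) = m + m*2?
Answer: -7968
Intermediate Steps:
O(m) = 3*m (O(m) = m + 2*m = 3*m)
z(v) = -15*v (z(v) = (3*(-5))*v = -15*v)
(z(-1) + 151)*((I*(-2))*(-6)) = (-15*(-1) + 151)*(-4*(-2)*(-6)) = (15 + 151)*(8*(-6)) = 166*(-48) = -7968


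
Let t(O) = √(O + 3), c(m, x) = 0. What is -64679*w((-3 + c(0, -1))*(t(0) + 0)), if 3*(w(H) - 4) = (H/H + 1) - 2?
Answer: -258716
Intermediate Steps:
t(O) = √(3 + O)
w(H) = 4 (w(H) = 4 + ((H/H + 1) - 2)/3 = 4 + ((1 + 1) - 2)/3 = 4 + (2 - 2)/3 = 4 + (⅓)*0 = 4 + 0 = 4)
-64679*w((-3 + c(0, -1))*(t(0) + 0)) = -64679*4 = -258716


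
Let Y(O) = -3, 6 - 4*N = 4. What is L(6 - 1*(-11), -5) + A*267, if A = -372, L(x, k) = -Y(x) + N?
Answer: -198641/2 ≈ -99321.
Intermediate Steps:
N = 1/2 (N = 3/2 - 1/4*4 = 3/2 - 1 = 1/2 ≈ 0.50000)
L(x, k) = 7/2 (L(x, k) = -1*(-3) + 1/2 = 3 + 1/2 = 7/2)
L(6 - 1*(-11), -5) + A*267 = 7/2 - 372*267 = 7/2 - 99324 = -198641/2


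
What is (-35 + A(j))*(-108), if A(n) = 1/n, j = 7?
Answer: 26352/7 ≈ 3764.6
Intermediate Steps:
(-35 + A(j))*(-108) = (-35 + 1/7)*(-108) = (-35 + ⅐)*(-108) = -244/7*(-108) = 26352/7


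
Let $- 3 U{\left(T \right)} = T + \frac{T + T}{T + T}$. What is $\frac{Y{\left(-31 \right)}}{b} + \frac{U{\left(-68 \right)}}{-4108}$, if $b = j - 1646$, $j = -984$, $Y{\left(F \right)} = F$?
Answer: $\frac{102917}{16206060} \approx 0.0063505$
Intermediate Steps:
$U{\left(T \right)} = - \frac{1}{3} - \frac{T}{3}$ ($U{\left(T \right)} = - \frac{T + \frac{T + T}{T + T}}{3} = - \frac{T + \frac{2 T}{2 T}}{3} = - \frac{T + 2 T \frac{1}{2 T}}{3} = - \frac{T + 1}{3} = - \frac{1 + T}{3} = - \frac{1}{3} - \frac{T}{3}$)
$b = -2630$ ($b = -984 - 1646 = -2630$)
$\frac{Y{\left(-31 \right)}}{b} + \frac{U{\left(-68 \right)}}{-4108} = - \frac{31}{-2630} + \frac{- \frac{1}{3} - - \frac{68}{3}}{-4108} = \left(-31\right) \left(- \frac{1}{2630}\right) + \left(- \frac{1}{3} + \frac{68}{3}\right) \left(- \frac{1}{4108}\right) = \frac{31}{2630} + \frac{67}{3} \left(- \frac{1}{4108}\right) = \frac{31}{2630} - \frac{67}{12324} = \frac{102917}{16206060}$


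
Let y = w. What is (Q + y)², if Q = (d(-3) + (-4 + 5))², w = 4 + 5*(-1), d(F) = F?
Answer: 9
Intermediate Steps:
w = -1 (w = 4 - 5 = -1)
Q = 4 (Q = (-3 + (-4 + 5))² = (-3 + 1)² = (-2)² = 4)
y = -1
(Q + y)² = (4 - 1)² = 3² = 9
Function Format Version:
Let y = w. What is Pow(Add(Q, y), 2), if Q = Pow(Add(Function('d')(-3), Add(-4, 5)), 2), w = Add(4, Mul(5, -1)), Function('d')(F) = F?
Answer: 9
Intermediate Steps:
w = -1 (w = Add(4, -5) = -1)
Q = 4 (Q = Pow(Add(-3, Add(-4, 5)), 2) = Pow(Add(-3, 1), 2) = Pow(-2, 2) = 4)
y = -1
Pow(Add(Q, y), 2) = Pow(Add(4, -1), 2) = Pow(3, 2) = 9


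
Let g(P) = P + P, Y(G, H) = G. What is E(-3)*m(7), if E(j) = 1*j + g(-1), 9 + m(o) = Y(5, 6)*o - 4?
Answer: -110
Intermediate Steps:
g(P) = 2*P
m(o) = -13 + 5*o (m(o) = -9 + (5*o - 4) = -9 + (-4 + 5*o) = -13 + 5*o)
E(j) = -2 + j (E(j) = 1*j + 2*(-1) = j - 2 = -2 + j)
E(-3)*m(7) = (-2 - 3)*(-13 + 5*7) = -5*(-13 + 35) = -5*22 = -110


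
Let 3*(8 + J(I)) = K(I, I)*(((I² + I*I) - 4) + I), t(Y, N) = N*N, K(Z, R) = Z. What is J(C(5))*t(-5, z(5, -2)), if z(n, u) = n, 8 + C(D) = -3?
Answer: -63025/3 ≈ -21008.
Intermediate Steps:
C(D) = -11 (C(D) = -8 - 3 = -11)
t(Y, N) = N²
J(I) = -8 + I*(-4 + I + 2*I²)/3 (J(I) = -8 + (I*(((I² + I*I) - 4) + I))/3 = -8 + (I*(((I² + I²) - 4) + I))/3 = -8 + (I*((2*I² - 4) + I))/3 = -8 + (I*((-4 + 2*I²) + I))/3 = -8 + (I*(-4 + I + 2*I²))/3 = -8 + I*(-4 + I + 2*I²)/3)
J(C(5))*t(-5, z(5, -2)) = (-8 - 4/3*(-11) + (⅓)*(-11)² + (⅔)*(-11)³)*5² = (-8 + 44/3 + (⅓)*121 + (⅔)*(-1331))*25 = (-8 + 44/3 + 121/3 - 2662/3)*25 = -2521/3*25 = -63025/3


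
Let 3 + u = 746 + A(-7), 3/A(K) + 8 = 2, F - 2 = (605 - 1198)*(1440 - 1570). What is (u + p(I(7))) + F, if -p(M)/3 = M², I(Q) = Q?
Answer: 155375/2 ≈ 77688.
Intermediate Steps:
p(M) = -3*M²
F = 77092 (F = 2 + (605 - 1198)*(1440 - 1570) = 2 - 593*(-130) = 2 + 77090 = 77092)
A(K) = -½ (A(K) = 3/(-8 + 2) = 3/(-6) = 3*(-⅙) = -½)
u = 1485/2 (u = -3 + (746 - ½) = -3 + 1491/2 = 1485/2 ≈ 742.50)
(u + p(I(7))) + F = (1485/2 - 3*7²) + 77092 = (1485/2 - 3*49) + 77092 = (1485/2 - 147) + 77092 = 1191/2 + 77092 = 155375/2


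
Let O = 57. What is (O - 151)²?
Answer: 8836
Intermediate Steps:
(O - 151)² = (57 - 151)² = (-94)² = 8836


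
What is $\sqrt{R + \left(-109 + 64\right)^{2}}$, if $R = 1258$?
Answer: $7 \sqrt{67} \approx 57.297$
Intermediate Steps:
$\sqrt{R + \left(-109 + 64\right)^{2}} = \sqrt{1258 + \left(-109 + 64\right)^{2}} = \sqrt{1258 + \left(-45\right)^{2}} = \sqrt{1258 + 2025} = \sqrt{3283} = 7 \sqrt{67}$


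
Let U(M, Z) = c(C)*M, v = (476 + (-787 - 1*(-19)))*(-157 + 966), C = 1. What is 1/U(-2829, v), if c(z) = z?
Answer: -1/2829 ≈ -0.00035348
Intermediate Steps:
v = -236228 (v = (476 + (-787 + 19))*809 = (476 - 768)*809 = -292*809 = -236228)
U(M, Z) = M (U(M, Z) = 1*M = M)
1/U(-2829, v) = 1/(-2829) = -1/2829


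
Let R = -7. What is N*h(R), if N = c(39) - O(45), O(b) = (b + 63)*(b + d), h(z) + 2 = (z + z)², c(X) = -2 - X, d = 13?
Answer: -1223170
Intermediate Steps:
h(z) = -2 + 4*z² (h(z) = -2 + (z + z)² = -2 + (2*z)² = -2 + 4*z²)
O(b) = (13 + b)*(63 + b) (O(b) = (b + 63)*(b + 13) = (63 + b)*(13 + b) = (13 + b)*(63 + b))
N = -6305 (N = (-2 - 1*39) - (819 + 45² + 76*45) = (-2 - 39) - (819 + 2025 + 3420) = -41 - 1*6264 = -41 - 6264 = -6305)
N*h(R) = -6305*(-2 + 4*(-7)²) = -6305*(-2 + 4*49) = -6305*(-2 + 196) = -6305*194 = -1223170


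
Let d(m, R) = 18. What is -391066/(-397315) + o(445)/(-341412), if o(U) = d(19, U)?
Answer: 22251245587/22608018130 ≈ 0.98422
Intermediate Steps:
o(U) = 18
-391066/(-397315) + o(445)/(-341412) = -391066/(-397315) + 18/(-341412) = -391066*(-1/397315) + 18*(-1/341412) = 391066/397315 - 3/56902 = 22251245587/22608018130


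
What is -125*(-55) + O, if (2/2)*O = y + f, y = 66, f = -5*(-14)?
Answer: 7011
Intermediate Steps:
f = 70
O = 136 (O = 66 + 70 = 136)
-125*(-55) + O = -125*(-55) + 136 = 6875 + 136 = 7011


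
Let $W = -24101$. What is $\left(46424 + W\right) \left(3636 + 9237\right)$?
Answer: $287363979$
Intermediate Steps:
$\left(46424 + W\right) \left(3636 + 9237\right) = \left(46424 - 24101\right) \left(3636 + 9237\right) = 22323 \cdot 12873 = 287363979$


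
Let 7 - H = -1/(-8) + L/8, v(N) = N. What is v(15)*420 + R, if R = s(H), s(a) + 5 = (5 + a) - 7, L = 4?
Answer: 50395/8 ≈ 6299.4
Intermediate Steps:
H = 51/8 (H = 7 - (-1/(-8) + 4/8) = 7 - (-1*(-1/8) + 4*(1/8)) = 7 - (1/8 + 1/2) = 7 - 1*5/8 = 7 - 5/8 = 51/8 ≈ 6.3750)
s(a) = -7 + a (s(a) = -5 + ((5 + a) - 7) = -5 + (-2 + a) = -7 + a)
R = -5/8 (R = -7 + 51/8 = -5/8 ≈ -0.62500)
v(15)*420 + R = 15*420 - 5/8 = 6300 - 5/8 = 50395/8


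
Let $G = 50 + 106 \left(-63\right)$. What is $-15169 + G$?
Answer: $-21797$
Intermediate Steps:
$G = -6628$ ($G = 50 - 6678 = -6628$)
$-15169 + G = -15169 - 6628 = -21797$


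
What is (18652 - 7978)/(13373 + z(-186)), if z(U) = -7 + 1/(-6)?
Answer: 64044/80195 ≈ 0.79860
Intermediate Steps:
z(U) = -43/6 (z(U) = -7 - 1/6 = -43/6)
(18652 - 7978)/(13373 + z(-186)) = (18652 - 7978)/(13373 - 43/6) = 10674/(80195/6) = 10674*(6/80195) = 64044/80195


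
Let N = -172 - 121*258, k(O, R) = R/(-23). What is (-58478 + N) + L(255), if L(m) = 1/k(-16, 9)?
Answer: -808835/9 ≈ -89871.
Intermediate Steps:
k(O, R) = -R/23 (k(O, R) = R*(-1/23) = -R/23)
N = -31390 (N = -172 - 31218 = -31390)
L(m) = -23/9 (L(m) = 1/(-1/23*9) = 1/(-9/23) = -23/9)
(-58478 + N) + L(255) = (-58478 - 31390) - 23/9 = -89868 - 23/9 = -808835/9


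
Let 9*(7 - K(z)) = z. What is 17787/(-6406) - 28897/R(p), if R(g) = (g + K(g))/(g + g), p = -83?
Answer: -276571277895/3850006 ≈ -71837.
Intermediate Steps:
K(z) = 7 - z/9
R(g) = (7 + 8*g/9)/(2*g) (R(g) = (g + (7 - g/9))/(g + g) = (7 + 8*g/9)/((2*g)) = (7 + 8*g/9)*(1/(2*g)) = (7 + 8*g/9)/(2*g))
17787/(-6406) - 28897/R(p) = 17787/(-6406) - 28897*(-1494/(63 + 8*(-83))) = 17787*(-1/6406) - 28897*(-1494/(63 - 664)) = -17787/6406 - 28897/((1/18)*(-1/83)*(-601)) = -17787/6406 - 28897/601/1494 = -17787/6406 - 28897*1494/601 = -17787/6406 - 43172118/601 = -276571277895/3850006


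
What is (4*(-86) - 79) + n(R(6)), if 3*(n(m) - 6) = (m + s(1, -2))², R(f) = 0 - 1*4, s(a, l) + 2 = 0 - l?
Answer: -1235/3 ≈ -411.67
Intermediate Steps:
s(a, l) = -2 - l (s(a, l) = -2 + (0 - l) = -2 - l)
R(f) = -4 (R(f) = 0 - 4 = -4)
n(m) = 6 + m²/3 (n(m) = 6 + (m + (-2 - 1*(-2)))²/3 = 6 + (m + (-2 + 2))²/3 = 6 + (m + 0)²/3 = 6 + m²/3)
(4*(-86) - 79) + n(R(6)) = (4*(-86) - 79) + (6 + (⅓)*(-4)²) = (-344 - 79) + (6 + (⅓)*16) = -423 + (6 + 16/3) = -423 + 34/3 = -1235/3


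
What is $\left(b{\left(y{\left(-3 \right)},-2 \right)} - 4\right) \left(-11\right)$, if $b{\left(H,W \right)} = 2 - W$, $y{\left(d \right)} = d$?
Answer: $0$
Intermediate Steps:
$\left(b{\left(y{\left(-3 \right)},-2 \right)} - 4\right) \left(-11\right) = \left(\left(2 - -2\right) - 4\right) \left(-11\right) = \left(\left(2 + 2\right) - 4\right) \left(-11\right) = \left(4 - 4\right) \left(-11\right) = 0 \left(-11\right) = 0$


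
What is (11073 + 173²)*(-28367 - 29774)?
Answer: -2383897282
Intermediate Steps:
(11073 + 173²)*(-28367 - 29774) = (11073 + 29929)*(-58141) = 41002*(-58141) = -2383897282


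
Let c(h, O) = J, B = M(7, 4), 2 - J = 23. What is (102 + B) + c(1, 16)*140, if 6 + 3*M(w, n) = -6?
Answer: -2842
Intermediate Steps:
J = -21 (J = 2 - 1*23 = 2 - 23 = -21)
M(w, n) = -4 (M(w, n) = -2 + (⅓)*(-6) = -2 - 2 = -4)
B = -4
c(h, O) = -21
(102 + B) + c(1, 16)*140 = (102 - 4) - 21*140 = 98 - 2940 = -2842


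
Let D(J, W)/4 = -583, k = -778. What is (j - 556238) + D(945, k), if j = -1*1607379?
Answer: -2165949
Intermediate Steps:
D(J, W) = -2332 (D(J, W) = 4*(-583) = -2332)
j = -1607379
(j - 556238) + D(945, k) = (-1607379 - 556238) - 2332 = -2163617 - 2332 = -2165949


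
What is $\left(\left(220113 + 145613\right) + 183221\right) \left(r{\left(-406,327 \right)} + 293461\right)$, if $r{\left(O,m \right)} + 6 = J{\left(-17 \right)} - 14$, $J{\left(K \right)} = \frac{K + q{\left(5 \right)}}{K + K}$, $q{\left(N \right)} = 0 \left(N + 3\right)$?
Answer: $\frac{322167662201}{2} \approx 1.6108 \cdot 10^{11}$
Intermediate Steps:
$q{\left(N \right)} = 0$ ($q{\left(N \right)} = 0 \left(3 + N\right) = 0$)
$J{\left(K \right)} = \frac{1}{2}$ ($J{\left(K \right)} = \frac{K + 0}{K + K} = \frac{K}{2 K} = K \frac{1}{2 K} = \frac{1}{2}$)
$r{\left(O,m \right)} = - \frac{39}{2}$ ($r{\left(O,m \right)} = -6 + \left(\frac{1}{2} - 14\right) = -6 - \frac{27}{2} = - \frac{39}{2}$)
$\left(\left(220113 + 145613\right) + 183221\right) \left(r{\left(-406,327 \right)} + 293461\right) = \left(\left(220113 + 145613\right) + 183221\right) \left(- \frac{39}{2} + 293461\right) = \left(365726 + 183221\right) \frac{586883}{2} = 548947 \cdot \frac{586883}{2} = \frac{322167662201}{2}$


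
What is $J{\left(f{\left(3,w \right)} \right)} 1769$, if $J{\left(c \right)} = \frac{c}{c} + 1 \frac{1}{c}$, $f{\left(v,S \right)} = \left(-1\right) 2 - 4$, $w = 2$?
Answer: $\frac{8845}{6} \approx 1474.2$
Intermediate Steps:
$f{\left(v,S \right)} = -6$ ($f{\left(v,S \right)} = -2 - 4 = -6$)
$J{\left(c \right)} = 1 + \frac{1}{c}$
$J{\left(f{\left(3,w \right)} \right)} 1769 = \frac{1 - 6}{-6} \cdot 1769 = \left(- \frac{1}{6}\right) \left(-5\right) 1769 = \frac{5}{6} \cdot 1769 = \frac{8845}{6}$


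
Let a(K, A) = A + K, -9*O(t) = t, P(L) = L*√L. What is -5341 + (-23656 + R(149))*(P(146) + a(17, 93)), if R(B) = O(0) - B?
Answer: -2623891 - 3475530*√146 ≈ -4.4619e+7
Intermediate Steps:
P(L) = L^(3/2)
O(t) = -t/9
R(B) = -B (R(B) = -⅑*0 - B = 0 - B = -B)
-5341 + (-23656 + R(149))*(P(146) + a(17, 93)) = -5341 + (-23656 - 1*149)*(146^(3/2) + (93 + 17)) = -5341 + (-23656 - 149)*(146*√146 + 110) = -5341 - 23805*(110 + 146*√146) = -5341 + (-2618550 - 3475530*√146) = -2623891 - 3475530*√146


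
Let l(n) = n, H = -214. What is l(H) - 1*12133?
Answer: -12347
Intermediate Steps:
l(H) - 1*12133 = -214 - 1*12133 = -214 - 12133 = -12347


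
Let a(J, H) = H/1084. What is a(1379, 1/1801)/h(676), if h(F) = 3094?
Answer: 1/6040366696 ≈ 1.6555e-10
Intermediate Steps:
a(J, H) = H/1084 (a(J, H) = H*(1/1084) = H/1084)
a(1379, 1/1801)/h(676) = ((1/1084)/1801)/3094 = ((1/1084)*(1/1801))*(1/3094) = (1/1952284)*(1/3094) = 1/6040366696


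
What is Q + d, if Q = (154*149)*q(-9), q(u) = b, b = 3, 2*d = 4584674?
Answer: 2361175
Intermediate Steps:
d = 2292337 (d = (½)*4584674 = 2292337)
q(u) = 3
Q = 68838 (Q = (154*149)*3 = 22946*3 = 68838)
Q + d = 68838 + 2292337 = 2361175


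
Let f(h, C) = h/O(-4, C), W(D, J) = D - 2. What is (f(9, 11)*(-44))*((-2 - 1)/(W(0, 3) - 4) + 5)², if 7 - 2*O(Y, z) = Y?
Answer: -2178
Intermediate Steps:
W(D, J) = -2 + D
O(Y, z) = 7/2 - Y/2
f(h, C) = 2*h/11 (f(h, C) = h/(7/2 - ½*(-4)) = h/(7/2 + 2) = h/(11/2) = h*(2/11) = 2*h/11)
(f(9, 11)*(-44))*((-2 - 1)/(W(0, 3) - 4) + 5)² = (((2/11)*9)*(-44))*((-2 - 1)/((-2 + 0) - 4) + 5)² = ((18/11)*(-44))*(-3/(-2 - 4) + 5)² = -72*(-3/(-6) + 5)² = -72*(-3*(-⅙) + 5)² = -72*(½ + 5)² = -72*(11/2)² = -72*121/4 = -2178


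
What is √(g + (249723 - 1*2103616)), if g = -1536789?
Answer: I*√3390682 ≈ 1841.4*I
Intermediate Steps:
√(g + (249723 - 1*2103616)) = √(-1536789 + (249723 - 1*2103616)) = √(-1536789 + (249723 - 2103616)) = √(-1536789 - 1853893) = √(-3390682) = I*√3390682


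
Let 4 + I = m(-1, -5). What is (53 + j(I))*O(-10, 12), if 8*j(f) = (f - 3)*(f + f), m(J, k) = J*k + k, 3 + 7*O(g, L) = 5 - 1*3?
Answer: -60/7 ≈ -8.5714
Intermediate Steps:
O(g, L) = -⅐ (O(g, L) = -3/7 + (5 - 1*3)/7 = -3/7 + (5 - 3)/7 = -3/7 + (⅐)*2 = -3/7 + 2/7 = -⅐)
m(J, k) = k + J*k
I = -4 (I = -4 - 5*(1 - 1) = -4 - 5*0 = -4 + 0 = -4)
j(f) = f*(-3 + f)/4 (j(f) = ((f - 3)*(f + f))/8 = ((-3 + f)*(2*f))/8 = (2*f*(-3 + f))/8 = f*(-3 + f)/4)
(53 + j(I))*O(-10, 12) = (53 + (¼)*(-4)*(-3 - 4))*(-⅐) = (53 + (¼)*(-4)*(-7))*(-⅐) = (53 + 7)*(-⅐) = 60*(-⅐) = -60/7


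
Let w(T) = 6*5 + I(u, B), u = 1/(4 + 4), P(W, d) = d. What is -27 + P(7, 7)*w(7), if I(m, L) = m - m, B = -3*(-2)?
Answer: 183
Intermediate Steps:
u = ⅛ (u = 1/8 = ⅛ ≈ 0.12500)
B = 6
I(m, L) = 0
w(T) = 30 (w(T) = 6*5 + 0 = 30 + 0 = 30)
-27 + P(7, 7)*w(7) = -27 + 7*30 = -27 + 210 = 183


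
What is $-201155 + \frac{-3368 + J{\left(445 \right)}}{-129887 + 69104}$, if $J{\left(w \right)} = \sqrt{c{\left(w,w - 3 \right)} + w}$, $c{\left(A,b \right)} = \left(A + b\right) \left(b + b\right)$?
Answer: $- \frac{12226800997}{60783} - \frac{\sqrt{784553}}{60783} \approx -2.0116 \cdot 10^{5}$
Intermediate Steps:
$c{\left(A,b \right)} = 2 b \left(A + b\right)$ ($c{\left(A,b \right)} = \left(A + b\right) 2 b = 2 b \left(A + b\right)$)
$J{\left(w \right)} = \sqrt{w + 2 \left(-3 + w\right) \left(-3 + 2 w\right)}$ ($J{\left(w \right)} = \sqrt{2 \left(w - 3\right) \left(w + \left(w - 3\right)\right) + w} = \sqrt{2 \left(-3 + w\right) \left(w + \left(-3 + w\right)\right) + w} = \sqrt{2 \left(-3 + w\right) \left(-3 + 2 w\right) + w} = \sqrt{w + 2 \left(-3 + w\right) \left(-3 + 2 w\right)}$)
$-201155 + \frac{-3368 + J{\left(445 \right)}}{-129887 + 69104} = -201155 + \frac{-3368 + \sqrt{18 - 7565 + 4 \cdot 445^{2}}}{-129887 + 69104} = -201155 + \frac{-3368 + \sqrt{18 - 7565 + 4 \cdot 198025}}{-60783} = -201155 + \left(-3368 + \sqrt{18 - 7565 + 792100}\right) \left(- \frac{1}{60783}\right) = -201155 + \left(-3368 + \sqrt{784553}\right) \left(- \frac{1}{60783}\right) = -201155 + \left(\frac{3368}{60783} - \frac{\sqrt{784553}}{60783}\right) = - \frac{12226800997}{60783} - \frac{\sqrt{784553}}{60783}$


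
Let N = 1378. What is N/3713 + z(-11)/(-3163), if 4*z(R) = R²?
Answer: 16985183/46976876 ≈ 0.36156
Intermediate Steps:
z(R) = R²/4
N/3713 + z(-11)/(-3163) = 1378/3713 + ((¼)*(-11)²)/(-3163) = 1378*(1/3713) + ((¼)*121)*(-1/3163) = 1378/3713 + (121/4)*(-1/3163) = 1378/3713 - 121/12652 = 16985183/46976876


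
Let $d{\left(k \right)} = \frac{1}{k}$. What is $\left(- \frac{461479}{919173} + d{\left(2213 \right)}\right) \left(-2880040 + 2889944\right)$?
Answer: $- \frac{10105386490016}{2034129849} \approx -4967.9$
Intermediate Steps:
$\left(- \frac{461479}{919173} + d{\left(2213 \right)}\right) \left(-2880040 + 2889944\right) = \left(- \frac{461479}{919173} + \frac{1}{2213}\right) \left(-2880040 + 2889944\right) = \left(\left(-461479\right) \frac{1}{919173} + \frac{1}{2213}\right) 9904 = \left(- \frac{461479}{919173} + \frac{1}{2213}\right) 9904 = \left(- \frac{1020333854}{2034129849}\right) 9904 = - \frac{10105386490016}{2034129849}$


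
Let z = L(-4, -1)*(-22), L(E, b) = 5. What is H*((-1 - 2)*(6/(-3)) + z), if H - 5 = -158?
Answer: 15912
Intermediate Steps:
H = -153 (H = 5 - 158 = -153)
z = -110 (z = 5*(-22) = -110)
H*((-1 - 2)*(6/(-3)) + z) = -153*((-1 - 2)*(6/(-3)) - 110) = -153*(-18*(-1)/3 - 110) = -153*(-3*(-2) - 110) = -153*(6 - 110) = -153*(-104) = 15912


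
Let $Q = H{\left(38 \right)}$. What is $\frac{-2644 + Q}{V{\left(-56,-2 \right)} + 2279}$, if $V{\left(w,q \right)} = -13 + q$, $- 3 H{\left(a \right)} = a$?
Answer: $- \frac{3985}{3396} \approx -1.1734$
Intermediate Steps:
$H{\left(a \right)} = - \frac{a}{3}$
$Q = - \frac{38}{3}$ ($Q = \left(- \frac{1}{3}\right) 38 = - \frac{38}{3} \approx -12.667$)
$\frac{-2644 + Q}{V{\left(-56,-2 \right)} + 2279} = \frac{-2644 - \frac{38}{3}}{\left(-13 - 2\right) + 2279} = - \frac{7970}{3 \left(-15 + 2279\right)} = - \frac{7970}{3 \cdot 2264} = \left(- \frac{7970}{3}\right) \frac{1}{2264} = - \frac{3985}{3396}$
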